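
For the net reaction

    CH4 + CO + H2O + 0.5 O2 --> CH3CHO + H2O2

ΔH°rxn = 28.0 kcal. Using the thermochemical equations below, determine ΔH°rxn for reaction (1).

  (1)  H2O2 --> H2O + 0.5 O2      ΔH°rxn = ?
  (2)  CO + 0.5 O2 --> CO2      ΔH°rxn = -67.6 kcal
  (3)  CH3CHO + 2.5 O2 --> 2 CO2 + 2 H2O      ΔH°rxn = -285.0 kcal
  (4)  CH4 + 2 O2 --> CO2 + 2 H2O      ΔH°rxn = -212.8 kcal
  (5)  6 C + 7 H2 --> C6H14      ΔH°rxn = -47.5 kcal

ΔH°rxn = -23.4 kcal

(1) reversed (H2O2 must end up as a product): contributes −x
(2) as written (CO already on the reactant side): -67.6 kcal
(3) reversed (CH3CHO must end up as a product): +285.0 kcal
(4) as written (CH4 already on the reactant side): -212.8 kcal
(5): not needed (H2 appears nowhere else).
+28.0 = (-67.6) + (+285.0) + (-212.8) − x
x = (+28.0 − (+4.6)) / (-1) = -23.4 kcal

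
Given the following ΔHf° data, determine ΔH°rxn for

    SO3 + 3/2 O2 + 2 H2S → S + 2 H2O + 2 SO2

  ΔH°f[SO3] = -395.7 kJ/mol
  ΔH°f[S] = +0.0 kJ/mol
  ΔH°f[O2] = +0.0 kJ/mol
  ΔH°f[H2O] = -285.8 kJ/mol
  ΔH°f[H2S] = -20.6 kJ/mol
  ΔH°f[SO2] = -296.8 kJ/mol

ΔH°rxn = -728.3 kJ/mol

Products: 1·(+0.0) + 2·(-285.8) + 2·(-296.8) = -1165.2
Reactants: 1·(-395.7) + 3/2·(+0.0) + 2·(-20.6) = -436.9
ΔH°rxn = (-1165.2) − (-436.9) = -728.3 kJ/mol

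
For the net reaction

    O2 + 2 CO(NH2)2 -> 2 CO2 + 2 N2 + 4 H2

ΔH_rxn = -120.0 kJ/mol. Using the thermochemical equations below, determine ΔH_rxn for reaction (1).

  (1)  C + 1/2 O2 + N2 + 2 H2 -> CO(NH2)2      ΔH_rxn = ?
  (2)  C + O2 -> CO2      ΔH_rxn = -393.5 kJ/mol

(1) reversed and × 2: contributes −2·x
(2) × 2: (2)·(-393.5) = -787.0 kJ/mol
-120.0 = (-787.0) − 2·x
x = (-120.0 − (-787.0)) / (-2) = -333.5 kJ/mol

ΔH_rxn = -333.5 kJ/mol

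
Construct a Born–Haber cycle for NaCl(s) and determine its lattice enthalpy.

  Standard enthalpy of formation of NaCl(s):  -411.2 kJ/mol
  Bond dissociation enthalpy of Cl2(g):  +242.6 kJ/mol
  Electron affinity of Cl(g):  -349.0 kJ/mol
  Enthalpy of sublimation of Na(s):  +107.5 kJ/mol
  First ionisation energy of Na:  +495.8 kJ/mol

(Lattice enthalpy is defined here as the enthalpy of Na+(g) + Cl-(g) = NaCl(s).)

ΔHf° = 1·ΔHsub + 1·(ΣIE) + 1/2·D(Cl2) + 1·EA + U
-411.2 = 1·(+107.5) + 1·(+495.8) + 1/2·(+242.6) + 1·(-349.0) + U
U = -411.2 − (+375.6) = -786.8 kJ/mol

U = -786.8 kJ/mol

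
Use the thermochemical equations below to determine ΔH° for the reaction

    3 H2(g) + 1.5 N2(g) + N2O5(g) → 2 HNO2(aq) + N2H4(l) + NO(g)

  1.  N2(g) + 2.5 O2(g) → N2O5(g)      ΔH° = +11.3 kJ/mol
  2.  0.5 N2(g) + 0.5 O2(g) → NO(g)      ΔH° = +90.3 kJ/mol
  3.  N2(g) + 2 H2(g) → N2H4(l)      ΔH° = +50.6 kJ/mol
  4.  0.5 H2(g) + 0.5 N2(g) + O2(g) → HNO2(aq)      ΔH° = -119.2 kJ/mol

eq. 1 reversed (reverse to put N2O5(g) on the reactant side): -11.3 kJ/mol
eq. 2 as written (NO(g) already on the product side): +90.3 kJ/mol
eq. 3 as written (N2H4(l) already on the product side): +50.6 kJ/mol
eq. 4 × 2 (scale by 2 for the 2 HNO2(aq)): (2)·(-119.2) = -238.4 kJ/mol
ΔH° = (-1)·(+11.3) + (1)·(+90.3) + (1)·(+50.6) + (2)·(-119.2) = -108.8 kJ/mol

ΔH° = -108.8 kJ/mol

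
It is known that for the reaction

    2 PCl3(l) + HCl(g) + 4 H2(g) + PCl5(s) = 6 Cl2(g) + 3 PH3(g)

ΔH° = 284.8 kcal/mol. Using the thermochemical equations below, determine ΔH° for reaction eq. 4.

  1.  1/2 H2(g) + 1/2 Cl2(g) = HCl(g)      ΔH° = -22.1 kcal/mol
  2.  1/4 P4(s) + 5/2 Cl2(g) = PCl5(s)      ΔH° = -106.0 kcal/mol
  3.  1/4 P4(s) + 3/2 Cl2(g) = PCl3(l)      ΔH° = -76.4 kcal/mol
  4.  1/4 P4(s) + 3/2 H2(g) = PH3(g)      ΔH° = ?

ΔH° = 1.3 kcal/mol

eq. 1 reversed: +22.1 kcal/mol
eq. 2 reversed: +106.0 kcal/mol
eq. 3 reversed and × 2: (-2)·(-76.4) = +152.8 kcal/mol
eq. 4 × 3: contributes 3·x
+284.8 = (+22.1) + (+106.0) + (+152.8) + 3·x
x = (+284.8 − (+280.9)) / (3) = 1.3 kcal/mol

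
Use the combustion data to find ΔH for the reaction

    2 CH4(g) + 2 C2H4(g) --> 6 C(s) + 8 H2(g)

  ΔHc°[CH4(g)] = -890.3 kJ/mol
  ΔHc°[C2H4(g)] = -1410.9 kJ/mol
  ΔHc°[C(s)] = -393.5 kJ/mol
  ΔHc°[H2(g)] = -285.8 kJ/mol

ΔH = 45.0 kJ/mol

Using ΔH = Σ nΔHc°(reactants) − Σ nΔHc°(products):
= [2·(-890.3) + 2·(-1410.9)] − [6·(-393.5) + 8·(-285.8)]
= 45.0 kJ/mol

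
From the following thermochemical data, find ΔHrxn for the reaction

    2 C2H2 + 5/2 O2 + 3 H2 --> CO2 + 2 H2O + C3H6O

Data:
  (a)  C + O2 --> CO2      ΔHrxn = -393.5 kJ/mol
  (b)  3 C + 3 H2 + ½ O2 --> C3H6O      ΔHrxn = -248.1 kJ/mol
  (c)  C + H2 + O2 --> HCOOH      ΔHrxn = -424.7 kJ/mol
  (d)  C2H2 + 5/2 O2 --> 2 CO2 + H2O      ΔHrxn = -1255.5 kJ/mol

(a) reversed and × 3: (-3)·(-393.5) = +1180.5 kJ/mol
(b) as written (C3H6O already on the product side): -248.1 kJ/mol
(c): not needed (HCOOH appears nowhere else).
(d) × 2 (scale by 2 for the 2 C2H2): (2)·(-1255.5) = -2511.0 kJ/mol
Since enthalpy is a state function, ΔHrxn = (-3)·(-393.5) + (1)·(-248.1) + (2)·(-1255.5) = -1578.6 kJ/mol

ΔHrxn = -1578.6 kJ/mol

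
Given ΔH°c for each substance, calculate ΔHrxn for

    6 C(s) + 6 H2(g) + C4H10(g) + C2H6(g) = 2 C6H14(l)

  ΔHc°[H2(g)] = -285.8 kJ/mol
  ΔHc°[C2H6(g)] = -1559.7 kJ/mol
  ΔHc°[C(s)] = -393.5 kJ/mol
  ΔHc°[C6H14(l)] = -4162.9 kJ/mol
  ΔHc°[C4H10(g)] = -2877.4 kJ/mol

ΔHrxn = -187.1 kJ/mol

Using ΔH = Σ nΔHc°(reactants) − Σ nΔHc°(products):
= [6·(-393.5) + 6·(-285.8) + 1·(-2877.4) + 1·(-1559.7)] − [2·(-4162.9)]
= -187.1 kJ/mol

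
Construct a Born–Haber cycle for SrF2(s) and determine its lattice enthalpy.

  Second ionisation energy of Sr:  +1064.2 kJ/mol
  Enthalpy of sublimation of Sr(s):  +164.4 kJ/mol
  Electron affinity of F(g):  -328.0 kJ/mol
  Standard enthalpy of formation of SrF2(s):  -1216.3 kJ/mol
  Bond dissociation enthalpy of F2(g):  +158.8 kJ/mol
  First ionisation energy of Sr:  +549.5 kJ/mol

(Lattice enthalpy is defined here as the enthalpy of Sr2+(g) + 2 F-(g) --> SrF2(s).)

U = -2497.2 kJ/mol

ΔHf° = 1·ΔHsub + 1·(ΣIE) + 1·D(F2) + 2·EA + U
-1216.3 = 1·(+164.4) + 1·(+1613.7) + 1·(+158.8) + 2·(-328.0) + U
U = -1216.3 − (+1280.9) = -2497.2 kJ/mol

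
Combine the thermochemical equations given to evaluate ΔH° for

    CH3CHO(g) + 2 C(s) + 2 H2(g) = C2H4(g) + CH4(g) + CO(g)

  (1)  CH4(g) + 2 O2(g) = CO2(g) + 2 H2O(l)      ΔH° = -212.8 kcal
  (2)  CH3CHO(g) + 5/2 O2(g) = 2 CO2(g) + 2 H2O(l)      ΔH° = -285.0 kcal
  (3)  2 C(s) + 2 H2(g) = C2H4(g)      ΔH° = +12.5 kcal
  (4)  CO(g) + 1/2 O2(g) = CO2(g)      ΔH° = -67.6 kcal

ΔH° = 7.9 kcal

(1) reversed (reverse to put CH4(g) on the product side): +212.8 kcal
(2) as written (CH3CHO(g) already on the reactant side): -285.0 kcal
(3) as written (C2H4(g) already on the product side): +12.5 kcal
(4) reversed (CO(g) must end up as a product): +67.6 kcal
By Hess's law, ΔH° = (+212.8) + (-285.0) + (+12.5) + (+67.6) = 7.9 kcal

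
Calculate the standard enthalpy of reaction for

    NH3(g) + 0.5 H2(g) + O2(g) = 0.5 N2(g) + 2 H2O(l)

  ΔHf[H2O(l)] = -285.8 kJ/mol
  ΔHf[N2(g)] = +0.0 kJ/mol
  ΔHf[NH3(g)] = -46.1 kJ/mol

Products: 1/2·(+0.0) + 2·(-285.8) = -571.6
Reactants: 1·(-46.1) + 1/2·(+0.0) + 1·(+0.0) = -46.1
ΔH_rxn = (-571.6) − (-46.1) = -525.5 kJ/mol

ΔH_rxn = -525.5 kJ/mol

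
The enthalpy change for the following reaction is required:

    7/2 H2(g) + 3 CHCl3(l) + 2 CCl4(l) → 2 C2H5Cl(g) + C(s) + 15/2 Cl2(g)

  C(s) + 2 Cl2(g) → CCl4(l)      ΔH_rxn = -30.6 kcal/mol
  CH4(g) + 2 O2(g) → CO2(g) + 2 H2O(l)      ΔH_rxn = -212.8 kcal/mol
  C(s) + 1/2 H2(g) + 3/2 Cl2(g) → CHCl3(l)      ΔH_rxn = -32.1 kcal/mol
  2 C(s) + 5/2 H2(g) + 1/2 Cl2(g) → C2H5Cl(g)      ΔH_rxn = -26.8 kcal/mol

ΔH_rxn = 103.9 kcal/mol

equation 1 reversed and × 2: (-2)·(-30.6) = +61.2 kcal/mol
equation 2: not needed.
equation 3 reversed and × 3: (-3)·(-32.1) = +96.3 kcal/mol
equation 4 × 2: (2)·(-26.8) = -53.6 kcal/mol
Combining the equations, ΔH_rxn = (-2)·(-30.6) + (-3)·(-32.1) + (2)·(-26.8) = 103.9 kcal/mol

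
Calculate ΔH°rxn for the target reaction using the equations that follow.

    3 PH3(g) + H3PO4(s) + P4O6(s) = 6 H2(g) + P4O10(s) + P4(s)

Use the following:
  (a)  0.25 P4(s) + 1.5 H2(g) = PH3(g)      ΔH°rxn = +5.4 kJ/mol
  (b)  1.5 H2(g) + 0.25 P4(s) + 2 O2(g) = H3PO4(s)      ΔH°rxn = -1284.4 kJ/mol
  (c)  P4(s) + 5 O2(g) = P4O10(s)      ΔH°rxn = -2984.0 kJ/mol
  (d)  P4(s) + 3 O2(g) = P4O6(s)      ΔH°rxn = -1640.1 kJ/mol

ΔH°rxn = -75.7 kJ/mol

(a) reversed and × 3 (reverse to put PH3(g) on the reactant side; scale by 3 for the 3 PH3(g)): (-3)·(+5.4) = -16.2 kJ/mol
(b) reversed (H3PO4(s) must end up as a reactant): +1284.4 kJ/mol
(c) as written (P4O10(s) already on the product side): -2984.0 kJ/mol
(d) reversed (reverse to put P4O6(s) on the reactant side): +1640.1 kJ/mol
ΔH°rxn = (-16.2) + (+1284.4) + (-2984.0) + (+1640.1) = -75.7 kJ/mol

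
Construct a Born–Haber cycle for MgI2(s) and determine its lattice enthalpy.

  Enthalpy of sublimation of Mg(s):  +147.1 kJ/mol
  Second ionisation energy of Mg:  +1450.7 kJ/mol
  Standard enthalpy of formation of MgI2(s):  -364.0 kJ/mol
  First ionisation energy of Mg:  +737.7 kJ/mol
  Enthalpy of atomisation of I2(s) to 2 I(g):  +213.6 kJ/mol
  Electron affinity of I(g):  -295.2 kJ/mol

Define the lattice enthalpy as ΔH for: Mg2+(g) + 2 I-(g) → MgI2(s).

U = -2322.7 kJ/mol

ΔHf° = 1·ΔHsub + 1·(ΣIE) + 1·D(I2) + 2·EA + U
-364.0 = 1·(+147.1) + 1·(+2188.4) + 1·(+213.6) + 2·(-295.2) + U
U = -364.0 − (+1958.7) = -2322.7 kJ/mol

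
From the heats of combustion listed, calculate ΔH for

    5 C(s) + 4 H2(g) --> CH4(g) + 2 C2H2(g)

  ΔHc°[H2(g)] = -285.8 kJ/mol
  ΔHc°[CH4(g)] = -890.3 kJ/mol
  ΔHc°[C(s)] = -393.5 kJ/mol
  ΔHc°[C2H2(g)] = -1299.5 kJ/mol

ΔH = 378.6 kJ/mol

Using ΔH = Σ nΔHc°(reactants) − Σ nΔHc°(products):
= [5·(-393.5) + 4·(-285.8)] − [1·(-890.3) + 2·(-1299.5)]
= 378.6 kJ/mol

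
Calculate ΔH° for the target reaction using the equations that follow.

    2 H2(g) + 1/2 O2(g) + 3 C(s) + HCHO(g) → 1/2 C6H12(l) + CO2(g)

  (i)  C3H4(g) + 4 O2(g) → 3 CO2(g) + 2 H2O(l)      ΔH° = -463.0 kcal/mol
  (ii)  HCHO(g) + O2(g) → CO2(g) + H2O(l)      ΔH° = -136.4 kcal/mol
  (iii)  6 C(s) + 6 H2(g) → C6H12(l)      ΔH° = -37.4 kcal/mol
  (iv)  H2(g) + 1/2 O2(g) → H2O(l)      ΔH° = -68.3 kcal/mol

ΔH° = -86.8 kcal/mol

(i): not needed.
(ii) as written: -136.4 kcal/mol
(iii) × 1/2: (1/2)·(-37.4) = -18.7 kcal/mol
(iv) reversed: +68.3 kcal/mol
ΔH° = (-136.4) + (-18.7) + (+68.3) = -86.8 kcal/mol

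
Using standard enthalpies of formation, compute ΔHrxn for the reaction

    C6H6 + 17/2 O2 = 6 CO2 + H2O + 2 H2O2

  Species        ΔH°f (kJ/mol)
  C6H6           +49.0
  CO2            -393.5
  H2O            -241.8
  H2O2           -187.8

Products: 6·(-393.5) + 1·(-241.8) + 2·(-187.8) = -2978.4
Reactants: 1·(+49.0) + 17/2·(+0.0) = +49.0
ΔHrxn = (-2978.4) − (+49.0) = -3027.4 kJ/mol

ΔHrxn = -3027.4 kJ/mol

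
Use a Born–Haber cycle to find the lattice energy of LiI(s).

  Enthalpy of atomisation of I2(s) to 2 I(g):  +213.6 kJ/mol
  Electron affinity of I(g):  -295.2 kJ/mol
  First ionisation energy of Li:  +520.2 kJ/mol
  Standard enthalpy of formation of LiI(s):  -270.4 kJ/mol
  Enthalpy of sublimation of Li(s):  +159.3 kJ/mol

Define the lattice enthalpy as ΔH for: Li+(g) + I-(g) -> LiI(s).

U = -761.5 kJ/mol

ΔHf° = 1·ΔHsub + 1·(ΣIE) + 1/2·D(I2) + 1·EA + U
-270.4 = 1·(+159.3) + 1·(+520.2) + 1/2·(+213.6) + 1·(-295.2) + U
U = -270.4 − (+491.1) = -761.5 kJ/mol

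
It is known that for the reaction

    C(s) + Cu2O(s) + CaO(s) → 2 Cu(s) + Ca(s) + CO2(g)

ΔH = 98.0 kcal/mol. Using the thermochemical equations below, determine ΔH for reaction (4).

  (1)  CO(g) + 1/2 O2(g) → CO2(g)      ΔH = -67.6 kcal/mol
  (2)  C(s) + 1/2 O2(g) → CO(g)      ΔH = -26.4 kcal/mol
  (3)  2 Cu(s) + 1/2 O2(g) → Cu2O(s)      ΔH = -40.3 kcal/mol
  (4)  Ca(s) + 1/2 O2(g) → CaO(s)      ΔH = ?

ΔH = -151.7 kcal/mol

(1) as written: -67.6 kcal/mol
(2) as written: -26.4 kcal/mol
(3) reversed: +40.3 kcal/mol
(4) reversed: contributes −x
+98.0 = (-67.6) + (-26.4) + (+40.3) − x
x = (+98.0 − (-53.7)) / (-1) = -151.7 kcal/mol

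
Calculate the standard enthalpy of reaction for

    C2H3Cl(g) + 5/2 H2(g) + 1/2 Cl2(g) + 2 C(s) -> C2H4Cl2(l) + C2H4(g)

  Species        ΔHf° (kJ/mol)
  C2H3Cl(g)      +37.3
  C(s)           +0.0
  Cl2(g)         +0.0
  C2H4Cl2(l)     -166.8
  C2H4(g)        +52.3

ΔH_rxn = -151.8 kJ/mol

Products: 1·(-166.8) + 1·(+52.3) = -114.5
Reactants: 1·(+37.3) + 5/2·(+0.0) + 1/2·(+0.0) + 2·(+0.0) = +37.3
ΔH_rxn = (-114.5) − (+37.3) = -151.8 kJ/mol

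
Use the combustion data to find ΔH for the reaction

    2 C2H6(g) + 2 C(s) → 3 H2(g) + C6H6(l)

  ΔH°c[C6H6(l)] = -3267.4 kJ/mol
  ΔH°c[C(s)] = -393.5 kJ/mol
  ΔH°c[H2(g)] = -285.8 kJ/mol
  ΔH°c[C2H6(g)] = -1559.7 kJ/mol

ΔH = 218.4 kJ/mol

With combustion enthalpies, reactants minus products:
= [2·(-1559.7) + 2·(-393.5)] − [3·(-285.8) + 1·(-3267.4)]
= 218.4 kJ/mol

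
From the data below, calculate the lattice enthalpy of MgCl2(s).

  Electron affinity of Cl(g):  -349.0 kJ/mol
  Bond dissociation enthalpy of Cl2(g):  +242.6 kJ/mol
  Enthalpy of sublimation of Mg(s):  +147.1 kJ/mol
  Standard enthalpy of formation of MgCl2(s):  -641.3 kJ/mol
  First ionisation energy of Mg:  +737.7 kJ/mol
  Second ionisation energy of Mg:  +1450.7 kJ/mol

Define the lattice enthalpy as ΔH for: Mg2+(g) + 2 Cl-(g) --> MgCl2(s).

ΔHf° = 1·ΔHsub + 1·(ΣIE) + 1·D(Cl2) + 2·EA + U
-641.3 = 1·(+147.1) + 1·(+2188.4) + 1·(+242.6) + 2·(-349.0) + U
U = -641.3 − (+1880.1) = -2521.4 kJ/mol

U = -2521.4 kJ/mol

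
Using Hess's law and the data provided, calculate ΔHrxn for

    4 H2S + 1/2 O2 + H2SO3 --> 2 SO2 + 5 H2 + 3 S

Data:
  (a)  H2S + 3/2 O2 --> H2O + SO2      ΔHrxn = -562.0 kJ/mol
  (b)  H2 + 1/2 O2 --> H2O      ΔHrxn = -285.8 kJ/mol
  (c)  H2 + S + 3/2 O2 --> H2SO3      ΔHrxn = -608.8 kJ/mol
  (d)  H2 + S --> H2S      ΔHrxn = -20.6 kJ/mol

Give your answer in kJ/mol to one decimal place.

(a) × 2 (scale by 2 for the 2 SO2): (2)·(-562.0) = -1124.0 kJ/mol
(b) reversed and × 2: (-2)·(-285.8) = +571.6 kJ/mol
(c) reversed (reverse to put H2SO3 on the reactant side): +608.8 kJ/mol
(d) reversed and × 2: (-2)·(-20.6) = +41.2 kJ/mol
Since enthalpy is a state function, ΔHrxn = (-1124.0) + (+571.6) + (+608.8) + (+41.2) = 97.6 kJ/mol

ΔHrxn = 97.6 kJ/mol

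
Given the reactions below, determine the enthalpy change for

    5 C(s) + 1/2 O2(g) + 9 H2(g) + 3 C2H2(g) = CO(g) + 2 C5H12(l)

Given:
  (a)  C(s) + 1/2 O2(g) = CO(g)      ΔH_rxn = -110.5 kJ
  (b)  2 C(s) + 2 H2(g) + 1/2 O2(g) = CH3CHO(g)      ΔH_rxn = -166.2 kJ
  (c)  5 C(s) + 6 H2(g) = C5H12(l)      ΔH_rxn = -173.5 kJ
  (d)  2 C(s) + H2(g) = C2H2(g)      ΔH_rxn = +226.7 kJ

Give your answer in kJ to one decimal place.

(a) as written: -110.5 kJ
(b): not needed.
(c) × 2: (2)·(-173.5) = -347.0 kJ
(d) reversed and × 3: (-3)·(+226.7) = -680.1 kJ
ΔH_rxn = (1)·(-110.5) + (2)·(-173.5) + (-3)·(+226.7) = -1137.6 kJ

ΔH_rxn = -1137.6 kJ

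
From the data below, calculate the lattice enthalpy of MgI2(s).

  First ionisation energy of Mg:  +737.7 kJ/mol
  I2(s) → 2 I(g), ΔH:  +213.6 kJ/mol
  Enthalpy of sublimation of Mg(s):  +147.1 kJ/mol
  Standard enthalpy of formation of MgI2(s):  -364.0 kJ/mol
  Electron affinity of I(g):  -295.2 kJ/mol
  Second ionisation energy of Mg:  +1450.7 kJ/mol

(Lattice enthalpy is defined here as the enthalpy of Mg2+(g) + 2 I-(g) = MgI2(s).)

ΔHf° = 1·ΔHsub + 1·(ΣIE) + 1·D(I2) + 2·EA + U
-364.0 = 1·(+147.1) + 1·(+2188.4) + 1·(+213.6) + 2·(-295.2) + U
U = -364.0 − (+1958.7) = -2322.7 kJ/mol

U = -2322.7 kJ/mol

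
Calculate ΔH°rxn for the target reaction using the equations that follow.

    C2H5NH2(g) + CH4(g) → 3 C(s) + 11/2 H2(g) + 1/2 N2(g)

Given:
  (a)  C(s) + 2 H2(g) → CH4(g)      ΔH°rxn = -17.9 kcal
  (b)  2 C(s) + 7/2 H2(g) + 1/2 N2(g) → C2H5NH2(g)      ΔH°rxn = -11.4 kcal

(a) reversed (reverse to put CH4(g) on the reactant side): +17.9 kcal
(b) reversed (C2H5NH2(g) must end up as a reactant): +11.4 kcal
Combining the equations, ΔH°rxn = (-1)·(-17.9) + (-1)·(-11.4) = 29.3 kcal

ΔH°rxn = 29.3 kcal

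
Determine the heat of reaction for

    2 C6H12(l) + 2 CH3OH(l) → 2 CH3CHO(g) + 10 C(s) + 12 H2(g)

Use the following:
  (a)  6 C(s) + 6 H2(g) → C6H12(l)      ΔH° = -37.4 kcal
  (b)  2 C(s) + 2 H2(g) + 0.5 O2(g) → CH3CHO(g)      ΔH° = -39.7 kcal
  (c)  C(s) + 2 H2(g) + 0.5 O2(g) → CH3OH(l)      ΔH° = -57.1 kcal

ΔH° = 109.6 kcal

(a) reversed and × 2: (-2)·(-37.4) = +74.8 kcal
(b) × 2: (2)·(-39.7) = -79.4 kcal
(c) reversed and × 2: (-2)·(-57.1) = +114.2 kcal
ΔH° = (-2)·(-37.4) + (2)·(-39.7) + (-2)·(-57.1) = 109.6 kcal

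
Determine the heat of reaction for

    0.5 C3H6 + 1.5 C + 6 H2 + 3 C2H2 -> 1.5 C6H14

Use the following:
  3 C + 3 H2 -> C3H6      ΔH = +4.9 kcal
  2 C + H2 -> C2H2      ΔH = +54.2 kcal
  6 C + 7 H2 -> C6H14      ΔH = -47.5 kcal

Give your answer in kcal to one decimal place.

ΔH = -236.3 kcal

equation 1 reversed and × 1/2: (-1/2)·(+4.9) = -2.45 kcal
equation 2 reversed and × 3: (-3)·(+54.2) = -162.6 kcal
equation 3 × 3/2: (3/2)·(-47.5) = -71.25 kcal
ΔH = (-2.45) + (-162.6) + (-71.25) = -236.3 kcal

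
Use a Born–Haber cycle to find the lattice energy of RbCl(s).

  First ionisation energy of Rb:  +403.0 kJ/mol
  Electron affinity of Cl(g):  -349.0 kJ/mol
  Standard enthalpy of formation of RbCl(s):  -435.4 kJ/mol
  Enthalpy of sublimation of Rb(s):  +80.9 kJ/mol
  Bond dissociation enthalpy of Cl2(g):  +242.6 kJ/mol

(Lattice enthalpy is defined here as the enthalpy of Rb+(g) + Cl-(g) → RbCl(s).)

ΔHf° = 1·ΔHsub + 1·(ΣIE) + 1/2·D(Cl2) + 1·EA + U
-435.4 = 1·(+80.9) + 1·(+403.0) + 1/2·(+242.6) + 1·(-349.0) + U
U = -435.4 − (+256.2) = -691.6 kJ/mol

U = -691.6 kJ/mol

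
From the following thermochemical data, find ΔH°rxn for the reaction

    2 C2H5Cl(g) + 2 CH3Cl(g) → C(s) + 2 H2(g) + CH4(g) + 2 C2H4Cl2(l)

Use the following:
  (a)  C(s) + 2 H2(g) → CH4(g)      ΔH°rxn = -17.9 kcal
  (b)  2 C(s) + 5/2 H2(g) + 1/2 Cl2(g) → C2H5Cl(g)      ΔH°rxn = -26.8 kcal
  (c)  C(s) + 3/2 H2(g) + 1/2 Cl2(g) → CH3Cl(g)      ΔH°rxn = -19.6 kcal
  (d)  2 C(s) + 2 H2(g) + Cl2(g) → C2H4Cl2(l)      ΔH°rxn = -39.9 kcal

ΔH°rxn = -4.9 kcal

(a) as written: -17.9 kcal
(b) reversed and × 2: (-2)·(-26.8) = +53.6 kcal
(c) reversed and × 2: (-2)·(-19.6) = +39.2 kcal
(d) × 2: (2)·(-39.9) = -79.8 kcal
Combining the equations, ΔH°rxn = (-17.9) + (+53.6) + (+39.2) + (-79.8) = -4.9 kcal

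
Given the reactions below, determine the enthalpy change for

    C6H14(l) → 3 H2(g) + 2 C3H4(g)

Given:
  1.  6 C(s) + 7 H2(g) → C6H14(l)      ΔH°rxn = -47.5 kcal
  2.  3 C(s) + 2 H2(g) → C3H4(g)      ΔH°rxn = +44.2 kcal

ΔH°rxn = 135.9 kcal

eq. 1 reversed: +47.5 kcal
eq. 2 × 2: (2)·(+44.2) = +88.4 kcal
Summing the manipulated equations, ΔH°rxn = (-1)·(-47.5) + (2)·(+44.2) = 135.9 kcal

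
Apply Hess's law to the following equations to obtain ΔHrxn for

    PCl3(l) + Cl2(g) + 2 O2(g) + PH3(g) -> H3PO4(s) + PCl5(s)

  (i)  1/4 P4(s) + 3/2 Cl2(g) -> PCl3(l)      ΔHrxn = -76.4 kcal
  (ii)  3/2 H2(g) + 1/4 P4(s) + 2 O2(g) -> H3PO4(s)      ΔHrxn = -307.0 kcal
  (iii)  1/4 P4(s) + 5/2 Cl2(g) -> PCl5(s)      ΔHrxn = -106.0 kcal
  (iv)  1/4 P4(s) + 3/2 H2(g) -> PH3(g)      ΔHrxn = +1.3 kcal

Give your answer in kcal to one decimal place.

ΔHrxn = -337.9 kcal

(i) reversed (reverse to put PCl3(l) on the reactant side): +76.4 kcal
(ii) as written (H3PO4(s) already on the product side): -307.0 kcal
(iii) as written (PCl5(s) already on the product side): -106.0 kcal
(iv) reversed (PH3(g) must end up as a reactant): -1.3 kcal
ΔHrxn = (+76.4) + (-307.0) + (-106.0) + (-1.3) = -337.9 kcal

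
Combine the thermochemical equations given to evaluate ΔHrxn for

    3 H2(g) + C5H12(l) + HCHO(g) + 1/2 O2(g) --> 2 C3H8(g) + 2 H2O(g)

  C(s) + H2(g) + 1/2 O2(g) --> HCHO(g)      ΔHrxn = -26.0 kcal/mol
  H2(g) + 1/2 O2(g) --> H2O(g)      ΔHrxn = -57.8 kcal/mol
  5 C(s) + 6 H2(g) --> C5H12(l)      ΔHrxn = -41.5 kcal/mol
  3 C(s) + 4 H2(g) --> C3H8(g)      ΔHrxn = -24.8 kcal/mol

equation 1 reversed: +26.0 kcal/mol
equation 2 × 2: (2)·(-57.8) = -115.6 kcal/mol
equation 3 reversed: +41.5 kcal/mol
equation 4 × 2: (2)·(-24.8) = -49.6 kcal/mol
By Hess's law, ΔHrxn = (+26.0) + (-115.6) + (+41.5) + (-49.6) = -97.7 kcal/mol

ΔHrxn = -97.7 kcal/mol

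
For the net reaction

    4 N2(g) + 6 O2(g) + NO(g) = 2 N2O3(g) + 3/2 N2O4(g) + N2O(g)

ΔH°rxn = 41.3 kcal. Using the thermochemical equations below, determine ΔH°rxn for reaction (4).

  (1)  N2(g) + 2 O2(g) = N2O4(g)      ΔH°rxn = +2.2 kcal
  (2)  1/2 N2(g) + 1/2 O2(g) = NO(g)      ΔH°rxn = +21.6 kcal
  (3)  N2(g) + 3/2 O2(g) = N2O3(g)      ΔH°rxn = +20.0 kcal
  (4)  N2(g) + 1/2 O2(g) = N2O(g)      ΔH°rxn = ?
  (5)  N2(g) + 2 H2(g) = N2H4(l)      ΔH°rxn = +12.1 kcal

(1) × 3/2 (scale by 3/2 for the 3/2 N2O4(g)): (3/2)·(+2.2) = +3.3 kcal
(2) reversed (reverse to put NO(g) on the reactant side): -21.6 kcal
(3) × 2 (scale by 2 for the 2 N2O3(g)): (2)·(+20.0) = +40.0 kcal
(4) as written (N2O(g) already on the product side): contributes x
(5): not needed (N2H4(l) appears nowhere else).
+41.3 = (+3.3) + (-21.6) + (+40.0) + x
x = (+41.3 − (+21.7)) / (1) = 19.6 kcal

ΔH°rxn = 19.6 kcal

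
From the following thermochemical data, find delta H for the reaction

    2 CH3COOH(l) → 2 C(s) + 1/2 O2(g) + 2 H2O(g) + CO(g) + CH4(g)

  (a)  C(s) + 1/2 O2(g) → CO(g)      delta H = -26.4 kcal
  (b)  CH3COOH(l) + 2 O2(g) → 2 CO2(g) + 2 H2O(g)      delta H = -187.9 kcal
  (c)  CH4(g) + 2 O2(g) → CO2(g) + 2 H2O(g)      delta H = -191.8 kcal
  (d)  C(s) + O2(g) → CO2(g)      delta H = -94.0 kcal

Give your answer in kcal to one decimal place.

delta H = 71.6 kcal

(a) as written: -26.4 kcal
(b) × 2: (2)·(-187.9) = -375.8 kcal
(c) reversed: +191.8 kcal
(d) reversed and × 3: (-3)·(-94.0) = +282.0 kcal
Summing the manipulated equations, delta H = (1)·(-26.4) + (2)·(-187.9) + (-1)·(-191.8) + (-3)·(-94.0) = 71.6 kcal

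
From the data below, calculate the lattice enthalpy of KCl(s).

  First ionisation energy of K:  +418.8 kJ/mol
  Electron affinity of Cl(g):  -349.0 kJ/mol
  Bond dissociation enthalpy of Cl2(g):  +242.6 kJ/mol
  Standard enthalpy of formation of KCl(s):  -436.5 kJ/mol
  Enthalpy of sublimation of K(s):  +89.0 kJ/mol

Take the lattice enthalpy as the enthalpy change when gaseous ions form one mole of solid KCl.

U = -716.6 kJ/mol

ΔHf° = 1·ΔHsub + 1·(ΣIE) + 1/2·D(Cl2) + 1·EA + U
-436.5 = 1·(+89.0) + 1·(+418.8) + 1/2·(+242.6) + 1·(-349.0) + U
U = -436.5 − (+280.1) = -716.6 kJ/mol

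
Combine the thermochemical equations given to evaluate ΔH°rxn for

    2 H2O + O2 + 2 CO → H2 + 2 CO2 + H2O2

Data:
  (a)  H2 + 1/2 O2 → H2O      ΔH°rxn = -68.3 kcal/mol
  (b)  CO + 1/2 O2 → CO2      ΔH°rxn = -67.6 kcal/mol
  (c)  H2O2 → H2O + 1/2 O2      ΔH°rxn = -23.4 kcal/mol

ΔH°rxn = -43.5 kcal/mol

(a) reversed: +68.3 kcal/mol
(b) × 2: (2)·(-67.6) = -135.2 kcal/mol
(c) reversed: +23.4 kcal/mol
ΔH°rxn = (-1)·(-68.3) + (2)·(-67.6) + (-1)·(-23.4) = -43.5 kcal/mol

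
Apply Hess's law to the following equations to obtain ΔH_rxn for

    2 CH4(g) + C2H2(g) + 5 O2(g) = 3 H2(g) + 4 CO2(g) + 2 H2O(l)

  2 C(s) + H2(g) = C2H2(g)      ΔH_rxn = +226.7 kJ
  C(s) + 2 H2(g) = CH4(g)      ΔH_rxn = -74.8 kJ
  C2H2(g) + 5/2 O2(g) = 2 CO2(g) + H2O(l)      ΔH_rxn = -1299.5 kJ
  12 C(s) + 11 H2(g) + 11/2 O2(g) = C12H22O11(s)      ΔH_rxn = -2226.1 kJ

equation 1 as written: +226.7 kJ
equation 2 reversed and × 2 (CH4(g) must end up as a reactant; ×2 to match 2 CH4(g) in the target): (-2)·(-74.8) = +149.6 kJ
equation 3 × 2 (×2 to match 4 CO2(g) in the target): (2)·(-1299.5) = -2599.0 kJ
equation 4: not needed (C12H22O11(s) appears nowhere else).
Summing the manipulated equations, ΔH_rxn = (+226.7) + (+149.6) + (-2599.0) = -2222.7 kJ

ΔH_rxn = -2222.7 kJ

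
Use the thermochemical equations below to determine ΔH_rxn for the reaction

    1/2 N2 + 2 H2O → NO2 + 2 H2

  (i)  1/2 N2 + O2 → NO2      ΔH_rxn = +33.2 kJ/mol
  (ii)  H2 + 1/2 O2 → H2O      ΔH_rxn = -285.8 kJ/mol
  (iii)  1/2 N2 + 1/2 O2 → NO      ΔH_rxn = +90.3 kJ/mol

ΔH_rxn = 604.8 kJ/mol

(i) as written: +33.2 kJ/mol
(ii) reversed and × 2: (-2)·(-285.8) = +571.6 kJ/mol
(iii): not needed.
Since enthalpy is a state function, ΔH_rxn = (1)·(+33.2) + (-2)·(-285.8) = 604.8 kJ/mol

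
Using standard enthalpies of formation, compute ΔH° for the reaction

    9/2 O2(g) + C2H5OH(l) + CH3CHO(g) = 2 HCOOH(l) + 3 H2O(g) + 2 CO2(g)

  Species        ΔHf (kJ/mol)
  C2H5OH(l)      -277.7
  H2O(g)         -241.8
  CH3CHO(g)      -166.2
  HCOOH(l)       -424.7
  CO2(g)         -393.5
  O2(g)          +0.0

Products: 2·(-424.7) + 3·(-241.8) + 2·(-393.5) = -2361.8
Reactants: 9/2·(+0.0) + 1·(-277.7) + 1·(-166.2) = -443.9
ΔH° = (-2361.8) − (-443.9) = -1917.9 kJ/mol

ΔH° = -1917.9 kJ/mol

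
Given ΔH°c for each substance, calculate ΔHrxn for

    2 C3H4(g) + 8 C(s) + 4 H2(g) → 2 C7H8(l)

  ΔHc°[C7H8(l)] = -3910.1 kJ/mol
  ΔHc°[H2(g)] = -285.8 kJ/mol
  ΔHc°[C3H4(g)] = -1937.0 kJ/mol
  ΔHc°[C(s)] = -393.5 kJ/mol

Using ΔH = Σ nΔHc°(reactants) − Σ nΔHc°(products):
= [2·(-1937.0) + 8·(-393.5) + 4·(-285.8)] − [2·(-3910.1)]
= -345.0 kJ/mol

ΔHrxn = -345.0 kJ/mol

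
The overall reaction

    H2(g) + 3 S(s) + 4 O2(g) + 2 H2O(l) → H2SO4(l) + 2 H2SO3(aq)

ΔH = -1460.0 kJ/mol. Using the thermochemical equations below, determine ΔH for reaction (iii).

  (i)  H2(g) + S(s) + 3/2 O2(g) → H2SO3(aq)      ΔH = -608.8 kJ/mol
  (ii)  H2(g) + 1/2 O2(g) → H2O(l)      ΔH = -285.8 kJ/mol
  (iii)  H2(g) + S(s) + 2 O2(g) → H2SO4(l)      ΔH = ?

ΔH = -814.0 kJ/mol

(i) × 2: (2)·(-608.8) = -1217.6 kJ/mol
(ii) reversed and × 2: (-2)·(-285.8) = +571.6 kJ/mol
(iii) as written: contributes x
-1460.0 = (-1217.6) + (+571.6) + x
x = (-1460.0 − (-646.0)) / (1) = -814.0 kJ/mol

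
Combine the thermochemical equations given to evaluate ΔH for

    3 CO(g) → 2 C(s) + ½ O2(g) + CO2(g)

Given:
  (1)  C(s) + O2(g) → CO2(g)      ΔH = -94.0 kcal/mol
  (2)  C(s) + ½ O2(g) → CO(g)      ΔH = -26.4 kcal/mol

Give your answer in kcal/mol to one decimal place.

ΔH = -14.8 kcal/mol

(1) as written: -94.0 kcal/mol
(2) reversed and × 3: (-3)·(-26.4) = +79.2 kcal/mol
Summing the manipulated equations, ΔH = (1)·(-94.0) + (-3)·(-26.4) = -14.8 kcal/mol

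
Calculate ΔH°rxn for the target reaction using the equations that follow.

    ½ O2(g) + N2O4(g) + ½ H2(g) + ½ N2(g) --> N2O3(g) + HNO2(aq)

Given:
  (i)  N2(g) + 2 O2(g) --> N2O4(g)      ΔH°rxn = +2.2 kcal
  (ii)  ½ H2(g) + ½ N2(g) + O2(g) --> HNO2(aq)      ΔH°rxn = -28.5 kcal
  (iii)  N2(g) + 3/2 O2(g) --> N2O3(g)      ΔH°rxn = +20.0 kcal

ΔH°rxn = -10.7 kcal

(i) reversed (N2O4(g) must end up as a reactant): -2.2 kcal
(ii) as written (HNO2(aq) already on the product side): -28.5 kcal
(iii) as written (N2O3(g) already on the product side): +20.0 kcal
Since enthalpy is a state function, ΔH°rxn = (-2.2) + (-28.5) + (+20.0) = -10.7 kcal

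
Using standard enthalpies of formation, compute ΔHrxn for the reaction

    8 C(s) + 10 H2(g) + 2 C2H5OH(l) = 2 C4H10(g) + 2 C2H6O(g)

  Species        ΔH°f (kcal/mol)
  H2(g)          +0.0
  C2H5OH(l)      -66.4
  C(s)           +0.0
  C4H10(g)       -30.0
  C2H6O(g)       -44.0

Products: 2·(-30.0) + 2·(-44.0) = -148.0
Reactants: 8·(+0.0) + 10·(+0.0) + 2·(-66.4) = -132.8
ΔHrxn = (-148.0) − (-132.8) = -15.2 kcal/mol

ΔHrxn = -15.2 kcal/mol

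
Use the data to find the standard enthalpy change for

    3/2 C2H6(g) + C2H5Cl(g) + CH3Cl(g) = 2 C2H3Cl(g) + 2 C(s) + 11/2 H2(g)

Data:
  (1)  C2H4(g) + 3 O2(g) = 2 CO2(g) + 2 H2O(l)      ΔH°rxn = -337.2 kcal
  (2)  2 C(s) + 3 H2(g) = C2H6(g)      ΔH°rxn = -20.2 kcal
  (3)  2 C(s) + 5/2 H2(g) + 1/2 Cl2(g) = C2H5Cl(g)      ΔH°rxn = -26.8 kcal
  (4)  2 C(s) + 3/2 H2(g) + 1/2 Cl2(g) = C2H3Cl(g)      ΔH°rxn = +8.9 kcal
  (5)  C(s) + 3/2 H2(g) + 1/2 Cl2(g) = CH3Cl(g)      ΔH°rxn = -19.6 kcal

ΔH°rxn = 94.5 kcal

(1): not needed (C2H4(g) appears nowhere else).
(2) reversed and × 3/2 (C2H6(g) must end up as a reactant; scale by 3/2 for the 3/2 C2H6(g)): (-3/2)·(-20.2) = +30.3 kcal
(3) reversed (C2H5Cl(g) must end up as a reactant): +26.8 kcal
(4) × 2 (×2 to match 2 C2H3Cl(g) in the target): (2)·(+8.9) = +17.8 kcal
(5) reversed (reverse to put CH3Cl(g) on the reactant side): +19.6 kcal
ΔH°rxn = (+30.3) + (+26.8) + (+17.8) + (+19.6) = 94.5 kcal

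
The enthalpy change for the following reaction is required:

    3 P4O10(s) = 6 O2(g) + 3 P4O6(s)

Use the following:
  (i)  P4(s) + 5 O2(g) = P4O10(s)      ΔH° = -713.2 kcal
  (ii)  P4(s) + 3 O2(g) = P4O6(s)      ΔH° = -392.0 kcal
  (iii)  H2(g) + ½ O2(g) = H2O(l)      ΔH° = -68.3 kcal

(i) reversed and × 3 (reverse to put P4O10(s) on the reactant side; ×3 to match 3 P4O10(s) in the target): (-3)·(-713.2) = +2139.6 kcal
(ii) × 3 (scale by 3 for the 3 P4O6(s)): (3)·(-392.0) = -1176.0 kcal
(iii): not needed (H2(g) appears nowhere else).
ΔH° = (+2139.6) + (-1176.0) = 963.6 kcal

ΔH° = 963.6 kcal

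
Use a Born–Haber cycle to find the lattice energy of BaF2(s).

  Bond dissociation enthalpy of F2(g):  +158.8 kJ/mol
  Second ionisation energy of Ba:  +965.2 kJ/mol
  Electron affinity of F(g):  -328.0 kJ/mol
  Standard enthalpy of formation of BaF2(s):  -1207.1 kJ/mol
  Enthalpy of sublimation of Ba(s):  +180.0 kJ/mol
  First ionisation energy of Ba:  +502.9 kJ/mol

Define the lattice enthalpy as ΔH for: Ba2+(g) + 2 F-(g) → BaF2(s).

U = -2358.0 kJ/mol

ΔHf° = 1·ΔHsub + 1·(ΣIE) + 1·D(F2) + 2·EA + U
-1207.1 = 1·(+180.0) + 1·(+1468.1) + 1·(+158.8) + 2·(-328.0) + U
U = -1207.1 − (+1150.9) = -2358.0 kJ/mol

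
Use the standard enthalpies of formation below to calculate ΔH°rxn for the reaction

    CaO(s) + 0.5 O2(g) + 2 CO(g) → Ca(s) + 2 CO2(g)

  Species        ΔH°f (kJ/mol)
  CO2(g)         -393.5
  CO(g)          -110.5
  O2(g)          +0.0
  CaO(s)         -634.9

ΔH°rxn = 68.9 kJ/mol

Products: 1·(+0.0) + 2·(-393.5) = -787.0
Reactants: 1·(-634.9) + 1/2·(+0.0) + 2·(-110.5) = -855.9
ΔH°rxn = (-787.0) − (-855.9) = 68.9 kJ/mol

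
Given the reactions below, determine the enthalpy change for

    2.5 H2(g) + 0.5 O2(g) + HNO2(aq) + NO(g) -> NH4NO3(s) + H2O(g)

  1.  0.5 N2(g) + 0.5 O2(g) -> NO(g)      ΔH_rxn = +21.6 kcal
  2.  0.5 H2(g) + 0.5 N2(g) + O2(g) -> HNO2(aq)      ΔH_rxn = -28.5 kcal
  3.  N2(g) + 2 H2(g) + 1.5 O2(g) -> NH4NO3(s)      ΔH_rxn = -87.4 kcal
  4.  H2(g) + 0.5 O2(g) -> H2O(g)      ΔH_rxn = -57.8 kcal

ΔH_rxn = -138.3 kcal

eq. 1 reversed (reverse to put NO(g) on the reactant side): -21.6 kcal
eq. 2 reversed (reverse to put HNO2(aq) on the reactant side): +28.5 kcal
eq. 3 as written (NH4NO3(s) already on the product side): -87.4 kcal
eq. 4 as written (H2O(g) already on the product side): -57.8 kcal
Combining the equations, ΔH_rxn = (-1)·(+21.6) + (-1)·(-28.5) + (1)·(-87.4) + (1)·(-57.8) = -138.3 kcal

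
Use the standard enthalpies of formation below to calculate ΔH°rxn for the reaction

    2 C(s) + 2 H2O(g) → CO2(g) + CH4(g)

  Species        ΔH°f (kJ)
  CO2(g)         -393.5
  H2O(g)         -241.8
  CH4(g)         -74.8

Products: 1·(-393.5) + 1·(-74.8) = -468.3
Reactants: 2·(+0.0) + 2·(-241.8) = -483.6
ΔH°rxn = (-468.3) − (-483.6) = 15.3 kJ

ΔH°rxn = 15.3 kJ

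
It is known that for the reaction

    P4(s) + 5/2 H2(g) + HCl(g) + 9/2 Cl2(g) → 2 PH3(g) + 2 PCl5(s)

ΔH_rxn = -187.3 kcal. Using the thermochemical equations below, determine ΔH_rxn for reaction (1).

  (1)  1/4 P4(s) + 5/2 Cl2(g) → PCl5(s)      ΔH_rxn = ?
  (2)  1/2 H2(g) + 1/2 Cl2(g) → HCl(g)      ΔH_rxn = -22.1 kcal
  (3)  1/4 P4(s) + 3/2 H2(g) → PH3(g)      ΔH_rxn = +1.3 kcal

(1) × 2: contributes 2·x
(2) reversed: +22.1 kcal
(3) × 2: (2)·(+1.3) = +2.6 kcal
-187.3 = (+22.1) + (+2.6) + 2·x
x = (-187.3 − (+24.7)) / (2) = -106.0 kcal

ΔH_rxn = -106.0 kcal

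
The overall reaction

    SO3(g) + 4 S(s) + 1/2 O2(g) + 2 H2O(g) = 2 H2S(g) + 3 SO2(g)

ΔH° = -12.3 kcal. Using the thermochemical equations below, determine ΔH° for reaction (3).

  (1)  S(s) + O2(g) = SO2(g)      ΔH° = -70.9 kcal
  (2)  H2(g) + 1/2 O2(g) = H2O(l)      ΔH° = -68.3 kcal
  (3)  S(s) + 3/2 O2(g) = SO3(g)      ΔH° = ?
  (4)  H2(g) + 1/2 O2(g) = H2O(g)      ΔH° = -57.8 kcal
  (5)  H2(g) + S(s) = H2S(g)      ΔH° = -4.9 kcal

ΔH° = -94.6 kcal

(1) × 3: (3)·(-70.9) = -212.7 kcal
(2): not needed.
(3) reversed: contributes −x
(4) reversed and × 2: (-2)·(-57.8) = +115.6 kcal
(5) × 2: (2)·(-4.9) = -9.8 kcal
-12.3 = (-212.7) + (+115.6) + (-9.8) − x
x = (-12.3 − (-106.9)) / (-1) = -94.6 kcal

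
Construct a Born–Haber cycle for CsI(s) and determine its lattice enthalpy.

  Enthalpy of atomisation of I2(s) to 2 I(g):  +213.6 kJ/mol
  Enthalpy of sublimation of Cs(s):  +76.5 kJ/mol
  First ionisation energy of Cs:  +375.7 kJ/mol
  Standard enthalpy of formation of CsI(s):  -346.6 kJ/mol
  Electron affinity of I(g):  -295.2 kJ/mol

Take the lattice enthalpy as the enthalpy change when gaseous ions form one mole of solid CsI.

ΔHf° = 1·ΔHsub + 1·(ΣIE) + 1/2·D(I2) + 1·EA + U
-346.6 = 1·(+76.5) + 1·(+375.7) + 1/2·(+213.6) + 1·(-295.2) + U
U = -346.6 − (+263.8) = -610.4 kJ/mol

U = -610.4 kJ/mol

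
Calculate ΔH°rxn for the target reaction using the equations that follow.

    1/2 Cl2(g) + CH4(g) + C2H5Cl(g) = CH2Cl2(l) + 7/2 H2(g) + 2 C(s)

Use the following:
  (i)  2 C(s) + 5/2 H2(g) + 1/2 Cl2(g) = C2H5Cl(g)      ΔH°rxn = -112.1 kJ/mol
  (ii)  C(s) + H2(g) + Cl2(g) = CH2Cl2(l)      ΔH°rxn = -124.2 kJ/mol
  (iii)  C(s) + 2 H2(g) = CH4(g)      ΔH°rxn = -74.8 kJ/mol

(i) reversed (C2H5Cl(g) must end up as a reactant): +112.1 kJ/mol
(ii) as written (CH2Cl2(l) already on the product side): -124.2 kJ/mol
(iii) reversed (reverse to put CH4(g) on the reactant side): +74.8 kJ/mol
Since enthalpy is a state function, ΔH°rxn = (+112.1) + (-124.2) + (+74.8) = 62.7 kJ/mol

ΔH°rxn = 62.7 kJ/mol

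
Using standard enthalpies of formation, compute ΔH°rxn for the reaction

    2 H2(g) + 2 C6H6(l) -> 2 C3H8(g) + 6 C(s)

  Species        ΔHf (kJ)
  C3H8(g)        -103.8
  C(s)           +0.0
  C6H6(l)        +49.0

ΔH°rxn = -305.6 kJ

Products: 2·(-103.8) + 6·(+0.0) = -207.6
Reactants: 2·(+0.0) + 2·(+49.0) = +98.0
ΔH°rxn = (-207.6) − (+98.0) = -305.6 kJ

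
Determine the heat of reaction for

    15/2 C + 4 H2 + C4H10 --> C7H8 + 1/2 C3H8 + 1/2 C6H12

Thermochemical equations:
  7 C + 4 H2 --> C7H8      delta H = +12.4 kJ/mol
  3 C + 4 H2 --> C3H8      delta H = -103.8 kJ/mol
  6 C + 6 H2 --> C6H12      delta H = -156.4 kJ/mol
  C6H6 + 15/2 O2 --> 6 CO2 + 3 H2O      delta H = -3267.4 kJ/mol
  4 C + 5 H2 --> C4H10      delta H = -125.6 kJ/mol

equation 1 as written: +12.4 kJ/mol
equation 2 × 1/2: (1/2)·(-103.8) = -51.9 kJ/mol
equation 3 × 1/2: (1/2)·(-156.4) = -78.2 kJ/mol
equation 4: not needed.
equation 5 reversed: +125.6 kJ/mol
delta H = (1)·(+12.4) + (1/2)·(-103.8) + (1/2)·(-156.4) + (-1)·(-125.6) = 7.9 kJ/mol

delta H = 7.9 kJ/mol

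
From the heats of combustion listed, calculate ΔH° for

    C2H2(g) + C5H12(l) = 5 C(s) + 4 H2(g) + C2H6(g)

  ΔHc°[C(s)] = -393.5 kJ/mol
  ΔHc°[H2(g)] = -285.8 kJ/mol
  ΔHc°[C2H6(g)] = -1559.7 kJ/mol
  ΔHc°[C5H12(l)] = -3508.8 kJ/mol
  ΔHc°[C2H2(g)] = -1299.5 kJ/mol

Using ΔH = Σ nΔHc°(reactants) − Σ nΔHc°(products):
= [1·(-1299.5) + 1·(-3508.8)] − [5·(-393.5) + 4·(-285.8) + 1·(-1559.7)]
= -137.9 kJ/mol

ΔH° = -137.9 kJ/mol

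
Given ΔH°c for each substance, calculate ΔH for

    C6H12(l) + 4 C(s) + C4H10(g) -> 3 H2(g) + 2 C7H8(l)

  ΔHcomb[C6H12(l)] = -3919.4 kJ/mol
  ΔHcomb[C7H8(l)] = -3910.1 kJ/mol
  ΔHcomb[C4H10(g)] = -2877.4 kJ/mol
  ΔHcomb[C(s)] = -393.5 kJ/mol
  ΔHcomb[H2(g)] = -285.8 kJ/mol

Using ΔH = Σ nΔHc°(reactants) − Σ nΔHc°(products):
= [1·(-3919.4) + 4·(-393.5) + 1·(-2877.4)] − [3·(-285.8) + 2·(-3910.1)]
= 306.8 kJ/mol

ΔH = 306.8 kJ/mol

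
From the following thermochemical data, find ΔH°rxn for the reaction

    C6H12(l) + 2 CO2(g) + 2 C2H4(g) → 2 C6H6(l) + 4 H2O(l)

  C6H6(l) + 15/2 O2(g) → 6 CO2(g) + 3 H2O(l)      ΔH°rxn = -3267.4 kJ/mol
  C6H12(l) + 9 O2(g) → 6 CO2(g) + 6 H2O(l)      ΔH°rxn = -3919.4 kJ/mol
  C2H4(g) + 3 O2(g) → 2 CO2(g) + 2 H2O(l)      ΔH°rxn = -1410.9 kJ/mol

equation 1 reversed and × 2 (C6H6(l) must end up as a product; scale by 2 for the 2 C6H6(l)): (-2)·(-3267.4) = +6534.8 kJ/mol
equation 2 as written (C6H12(l) already on the reactant side): -3919.4 kJ/mol
equation 3 × 2 (scale by 2 for the 2 C2H4(g)): (2)·(-1410.9) = -2821.8 kJ/mol
ΔH°rxn = (+6534.8) + (-3919.4) + (-2821.8) = -206.4 kJ/mol

ΔH°rxn = -206.4 kJ/mol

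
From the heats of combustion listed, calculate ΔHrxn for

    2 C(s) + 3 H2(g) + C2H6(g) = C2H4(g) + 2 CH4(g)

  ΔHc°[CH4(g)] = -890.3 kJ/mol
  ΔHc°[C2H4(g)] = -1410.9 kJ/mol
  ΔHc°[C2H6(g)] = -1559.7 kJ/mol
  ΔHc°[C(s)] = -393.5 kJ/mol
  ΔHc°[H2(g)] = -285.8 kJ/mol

Using ΔH = Σ nΔHc°(reactants) − Σ nΔHc°(products):
= [2·(-393.5) + 3·(-285.8) + 1·(-1559.7)] − [1·(-1410.9) + 2·(-890.3)]
= -12.6 kJ/mol

ΔHrxn = -12.6 kJ/mol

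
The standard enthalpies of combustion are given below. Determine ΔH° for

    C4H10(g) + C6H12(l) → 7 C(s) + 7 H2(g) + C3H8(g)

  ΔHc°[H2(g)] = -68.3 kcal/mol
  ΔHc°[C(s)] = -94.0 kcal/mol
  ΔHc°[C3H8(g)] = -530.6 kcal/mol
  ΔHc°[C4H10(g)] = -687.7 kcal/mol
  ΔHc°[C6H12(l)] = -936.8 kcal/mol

Using ΔH = Σ nΔHc°(reactants) − Σ nΔHc°(products):
= [1·(-687.7) + 1·(-936.8)] − [7·(-94.0) + 7·(-68.3) + 1·(-530.6)]
= 42.2 kcal/mol

ΔH° = 42.2 kcal/mol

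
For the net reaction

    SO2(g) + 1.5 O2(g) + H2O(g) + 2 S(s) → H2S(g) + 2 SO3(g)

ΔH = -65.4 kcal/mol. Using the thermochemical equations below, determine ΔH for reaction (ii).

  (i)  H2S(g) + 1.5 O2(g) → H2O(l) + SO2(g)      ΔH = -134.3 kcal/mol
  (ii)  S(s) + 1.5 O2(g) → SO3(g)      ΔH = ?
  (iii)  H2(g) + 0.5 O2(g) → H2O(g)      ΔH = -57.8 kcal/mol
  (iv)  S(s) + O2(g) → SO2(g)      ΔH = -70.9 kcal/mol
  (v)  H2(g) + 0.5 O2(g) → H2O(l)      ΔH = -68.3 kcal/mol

ΔH = -94.6 kcal/mol

(i) reversed: +134.3 kcal/mol
(ii) × 2: contributes 2·x
(iii) reversed: +57.8 kcal/mol
(iv): not needed.
(v) as written: -68.3 kcal/mol
-65.4 = (+134.3) + (+57.8) + (-68.3) + 2·x
x = (-65.4 − (+123.8)) / (2) = -94.6 kcal/mol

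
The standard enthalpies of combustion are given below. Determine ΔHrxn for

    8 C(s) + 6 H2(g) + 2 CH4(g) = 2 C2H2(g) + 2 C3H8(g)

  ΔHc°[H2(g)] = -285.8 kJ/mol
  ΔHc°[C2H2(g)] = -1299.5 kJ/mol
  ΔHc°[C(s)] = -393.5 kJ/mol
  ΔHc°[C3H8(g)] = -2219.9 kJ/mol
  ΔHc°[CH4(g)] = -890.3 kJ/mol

ΔHrxn = 395.4 kJ/mol

With combustion enthalpies, reactants minus products:
= [8·(-393.5) + 6·(-285.8) + 2·(-890.3)] − [2·(-1299.5) + 2·(-2219.9)]
= 395.4 kJ/mol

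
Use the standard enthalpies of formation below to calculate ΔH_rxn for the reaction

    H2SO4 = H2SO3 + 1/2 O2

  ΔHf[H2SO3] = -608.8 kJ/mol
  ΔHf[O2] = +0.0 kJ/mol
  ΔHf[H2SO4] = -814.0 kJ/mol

Products: 1·(-608.8) + 1/2·(+0.0) = -608.8
Reactants: 1·(-814.0) = -814.0
ΔH_rxn = (-608.8) − (-814.0) = 205.2 kJ/mol

ΔH_rxn = 205.2 kJ/mol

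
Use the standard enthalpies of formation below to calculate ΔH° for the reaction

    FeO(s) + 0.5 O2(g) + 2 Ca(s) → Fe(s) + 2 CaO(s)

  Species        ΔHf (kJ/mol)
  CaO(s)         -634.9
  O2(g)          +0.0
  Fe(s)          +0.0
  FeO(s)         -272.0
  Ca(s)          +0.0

Products: 1·(+0.0) + 2·(-634.9) = -1269.8
Reactants: 1·(-272.0) + 1/2·(+0.0) + 2·(+0.0) = -272.0
ΔH° = (-1269.8) − (-272.0) = -997.8 kJ/mol

ΔH° = -997.8 kJ/mol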